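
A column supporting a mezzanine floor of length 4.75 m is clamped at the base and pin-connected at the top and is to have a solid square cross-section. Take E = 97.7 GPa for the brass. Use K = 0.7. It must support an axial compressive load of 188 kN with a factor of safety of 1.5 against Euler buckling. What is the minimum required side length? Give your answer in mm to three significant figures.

Required P_cr = n·P = 1.5 × 188 = 282.0 kN
L_e = K·L = 0.7 × 4.75 = 3.325 m
Required I = P_cr·L_e²/(π²E) = 2.820×10^5 × 3.325² / (π² × 9.77×10^10) = 3.233×10^-6 m⁴
I_req = 3.233×10^6 mm⁴
Solid square: I = a⁴/12  ⇒  a = (12I)^(1/4) = (12×3.233×10^6)^(1/4) = 78.9 mm

a ≈ 78.9 mm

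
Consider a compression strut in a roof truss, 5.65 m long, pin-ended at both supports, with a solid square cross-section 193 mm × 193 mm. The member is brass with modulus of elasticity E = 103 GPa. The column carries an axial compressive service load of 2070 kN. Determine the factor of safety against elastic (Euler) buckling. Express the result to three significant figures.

I = a⁴/12 = 193⁴/12 = 1.156×10^8 mm⁴
I = 1.156×10^8 mm⁴ = 1.156×10^-4 m⁴
Effective length L_e = K·L = 1 × 5.65 = 5.650 m
P_cr = π²EI / L_e² = π² × 103×10⁹ × 1.156×10^-4 / 5.650² = 3.682×10^6 N
Factor of safety n = P_cr / P = 3682.0 / 2070 = 1.78

n ≈ 1.78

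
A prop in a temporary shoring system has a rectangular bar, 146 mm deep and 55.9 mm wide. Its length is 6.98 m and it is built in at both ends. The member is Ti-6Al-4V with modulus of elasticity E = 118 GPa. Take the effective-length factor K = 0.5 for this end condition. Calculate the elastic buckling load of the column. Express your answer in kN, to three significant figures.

P_cr ≈ 203 kN

Buckling occurs about the weak axis: I_min = h·b³/12 with b = 55.9 mm (the shorter side).
I_min = 146×55.9³/12 = 2.125×10^6 mm⁴
I = 2.125×10^6 mm⁴ = 2.125×10^-6 m⁴
Effective length L_e = K·L = 0.5 × 6.98 = 3.490 m
P_cr = π²EI / L_e² = π² × 118×10⁹ × 2.125×10^-6 / 3.490² = 2.032×10^5 N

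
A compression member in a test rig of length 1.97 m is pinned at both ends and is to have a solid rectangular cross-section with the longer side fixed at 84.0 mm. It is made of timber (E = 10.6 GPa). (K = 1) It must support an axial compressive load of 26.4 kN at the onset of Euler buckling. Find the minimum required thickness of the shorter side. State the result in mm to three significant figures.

L_e = K·L = 1 × 1.97 = 1.970 m
Required I = P_cr·L_e²/(π²E) = 2.640×10^4 × 1.970² / (π² × 1.06×10^10) = 9.793×10^-7 m⁴
I_req = 9.793×10^5 mm⁴
Rectangle, weak axis: I_min = h·b³/12 with h = 84.0 mm fixed  ⇒  b = (12I/h)^(1/3) = 51.9 mm

b ≈ 51.9 mm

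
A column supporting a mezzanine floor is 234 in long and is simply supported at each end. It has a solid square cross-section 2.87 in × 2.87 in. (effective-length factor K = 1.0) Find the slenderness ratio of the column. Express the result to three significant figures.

For a square r = a/√12 = 2.87/√12 = 0.8285 in
L_e = K·L = 1 × 234 = 234.0 in
λ = L_e / r_min = 234.00 / 0.8285 = 282

λ ≈ 282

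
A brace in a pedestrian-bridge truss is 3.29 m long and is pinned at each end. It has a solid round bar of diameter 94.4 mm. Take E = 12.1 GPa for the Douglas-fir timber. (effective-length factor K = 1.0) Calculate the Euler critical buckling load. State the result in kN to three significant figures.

P_cr ≈ 43.0 kN

I = πd⁴/64 = π×94.4⁴/64 = 3.898×10^6 mm⁴
I = 3.898×10^6 mm⁴ = 3.898×10^-6 m⁴
Effective length L_e = K·L = 1 × 3.29 = 3.290 m
P_cr = π²EI / L_e² = π² × 12.1×10⁹ × 3.898×10^-6 / 3.290² = 4.301×10^4 N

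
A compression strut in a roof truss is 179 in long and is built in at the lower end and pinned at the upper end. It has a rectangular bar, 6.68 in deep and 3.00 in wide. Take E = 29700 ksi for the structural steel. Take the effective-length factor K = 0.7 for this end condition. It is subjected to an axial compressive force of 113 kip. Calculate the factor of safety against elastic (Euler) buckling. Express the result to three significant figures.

n ≈ 2.48

Buckling occurs about the weak axis: I_min = h·b³/12 with b = 3.00 in (the shorter side).
I_min = 6.68×3.00³/12 = 15.03 in⁴
Effective length L_e = K·L = 0.7 × 179 = 125.3 in
P_cr = π²EI / L_e² = π² × 29700×10³ × 15.03 / 125.3² = 2.806×10^5 lb
Factor of safety n = P_cr / P = 280.62 / 113 = 2.48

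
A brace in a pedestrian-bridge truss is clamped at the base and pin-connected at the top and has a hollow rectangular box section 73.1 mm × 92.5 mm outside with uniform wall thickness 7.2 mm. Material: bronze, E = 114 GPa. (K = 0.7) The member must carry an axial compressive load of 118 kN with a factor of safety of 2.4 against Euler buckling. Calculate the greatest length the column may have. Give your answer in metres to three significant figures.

Inner dimensions: h_i = 92.5 − 2×7.2 = 78.10 mm, b_i = 73.1 − 2×7.2 = 58.70 mm
Weak-axis I_min = (h_o·b_o³ − h_i·b_i³)/12 with b_o = 73.1, b_i = 58.70 mm (shorter outer/inner sides).
I_min = (92.5×73.1³ − 78.10×58.70³)/12 = 1.695×10^6 mm⁴
I = 1.695×10^-6 m⁴
Required critical load P_cr = n·P = 2.4 × 118 = 283.2 kN = 2.832×10^5 N
From P_cr = π²EI/(K·L)²:  L = (1/K)·√(π²EI/P_cr) = (1/0.7)·√(π²×1.14×10^11×1.695×10^-6/2.832×10^5)
L = 3.71 m

L_max ≈ 3.71 m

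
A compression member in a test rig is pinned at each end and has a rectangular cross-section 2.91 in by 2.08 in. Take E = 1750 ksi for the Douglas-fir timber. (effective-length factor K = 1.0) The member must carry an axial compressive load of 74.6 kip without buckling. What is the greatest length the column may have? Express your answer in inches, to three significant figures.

Buckling occurs about the weak axis: I_min = h·b³/12 with b = 2.08 in (the shorter side).
I_min = 2.91×2.08³/12 = 2.182 in⁴
At the buckling limit P_cr = P = 7.460×10^4 lb
From P_cr = π²EI/(K·L)²:  L = (1/K)·√(π²EI/P_cr) = (1/1)·√(π²×1.75×10^6×2.182/7.460×10^4)
L = 22.5 in

L_max ≈ 22.5 in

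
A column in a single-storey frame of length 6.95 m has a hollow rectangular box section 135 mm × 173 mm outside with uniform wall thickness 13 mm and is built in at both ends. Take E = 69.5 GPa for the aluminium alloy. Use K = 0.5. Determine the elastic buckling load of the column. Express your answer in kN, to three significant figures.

P_cr ≈ 1110 kN

Inner dimensions: h_i = 173 − 2×13 = 147.0 mm, b_i = 135 − 2×13 = 109.0 mm
Weak-axis I_min = (h_o·b_o³ − h_i·b_i³)/12 with b_o = 135, b_i = 109.0 mm (shorter outer/inner sides).
I_min = (173×135³ − 147.0×109.0³)/12 = 1.961×10^7 mm⁴
I = 1.961×10^7 mm⁴ = 1.961×10^-5 m⁴
Effective length L_e = K·L = 0.5 × 6.95 = 3.475 m
P_cr = π²EI / L_e² = π² × 69.5×10⁹ × 1.961×10^-5 / 3.475² = 1.114×10^6 N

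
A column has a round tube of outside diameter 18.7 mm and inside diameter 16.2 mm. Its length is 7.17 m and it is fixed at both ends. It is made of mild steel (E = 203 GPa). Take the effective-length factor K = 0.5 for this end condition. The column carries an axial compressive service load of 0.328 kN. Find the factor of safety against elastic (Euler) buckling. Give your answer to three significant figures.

d_o = 18.7 mm, d_i = 16.2 mm
I = π(d_o⁴ − d_i⁴)/64 = π(18.7⁴ − 16.20⁴)/64 = 2.622×10^3 mm⁴
I = 2.622×10^3 mm⁴ = 2.622×10^-9 m⁴
Effective length L_e = K·L = 0.5 × 7.17 = 3.585 m
P_cr = π²EI / L_e² = π² × 203×10⁹ × 2.622×10^-9 / 3.585² = 408.7 N
Factor of safety n = P_cr / P = 0.40869 / 0.328 = 1.25

n ≈ 1.25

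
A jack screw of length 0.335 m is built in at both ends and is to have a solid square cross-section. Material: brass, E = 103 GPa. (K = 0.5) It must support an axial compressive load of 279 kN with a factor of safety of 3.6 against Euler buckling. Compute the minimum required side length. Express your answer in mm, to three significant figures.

a ≈ 24.0 mm

Required P_cr = n·P = 3.6 × 279 = 1004 kN
L_e = K·L = 0.5 × 0.335 = 0.1675 m
Required I = P_cr·L_e²/(π²E) = 1.004×10^6 × 0.1675² / (π² × 1.03×10^11) = 2.772×10^-8 m⁴
I_req = 2.772×10^4 mm⁴
Solid square: I = a⁴/12  ⇒  a = (12I)^(1/4) = (12×2.772×10^4)^(1/4) = 24.0 mm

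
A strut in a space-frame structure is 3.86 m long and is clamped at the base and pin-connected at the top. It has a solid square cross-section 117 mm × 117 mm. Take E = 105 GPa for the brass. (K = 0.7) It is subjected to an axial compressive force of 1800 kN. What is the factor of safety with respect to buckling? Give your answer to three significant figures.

I = a⁴/12 = 117⁴/12 = 1.562×10^7 mm⁴
I = 1.562×10^7 mm⁴ = 1.562×10^-5 m⁴
Effective length L_e = K·L = 0.7 × 3.86 = 2.702 m
P_cr = π²EI / L_e² = π² × 105×10⁹ × 1.562×10^-5 / 2.702² = 2.217×10^6 N
Factor of safety n = P_cr / P = 2216.6 / 1800 = 1.23

n ≈ 1.23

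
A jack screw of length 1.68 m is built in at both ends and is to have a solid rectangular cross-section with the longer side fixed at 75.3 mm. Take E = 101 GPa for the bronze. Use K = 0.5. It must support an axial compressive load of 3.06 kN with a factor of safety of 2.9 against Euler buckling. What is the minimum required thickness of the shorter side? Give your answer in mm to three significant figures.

Required P_cr = n·P = 2.9 × 3.06 = 8.874 kN
L_e = K·L = 0.5 × 1.68 = 0.8400 m
Required I = P_cr·L_e²/(π²E) = 8.874×10^3 × 0.8400² / (π² × 1.01×10^11) = 6.281×10^-9 m⁴
I_req = 6.281×10^3 mm⁴
Rectangle, weak axis: I_min = h·b³/12 with h = 75.3 mm fixed  ⇒  b = (12I/h)^(1/3) = 10.0 mm

b ≈ 10.0 mm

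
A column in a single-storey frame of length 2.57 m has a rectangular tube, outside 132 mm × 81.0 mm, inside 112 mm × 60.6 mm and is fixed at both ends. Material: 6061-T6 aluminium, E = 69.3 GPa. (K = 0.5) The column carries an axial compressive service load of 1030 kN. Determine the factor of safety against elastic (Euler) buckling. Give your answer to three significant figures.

n ≈ 1.52

Weak-axis I_min = (h_o·b_o³ − h_i·b_i³)/12 with b_o = 81.0, b_i = 60.60 mm (shorter outer/inner sides).
I_min = (132×81.0³ − 112.0×60.60³)/12 = 3.769×10^6 mm⁴
I = 3.769×10^6 mm⁴ = 3.769×10^-6 m⁴
Effective length L_e = K·L = 0.5 × 2.57 = 1.285 m
P_cr = π²EI / L_e² = π² × 69.3×10⁹ × 3.769×10^-6 / 1.285² = 1.561×10^6 N
Factor of safety n = P_cr / P = 1561.1 / 1030 = 1.52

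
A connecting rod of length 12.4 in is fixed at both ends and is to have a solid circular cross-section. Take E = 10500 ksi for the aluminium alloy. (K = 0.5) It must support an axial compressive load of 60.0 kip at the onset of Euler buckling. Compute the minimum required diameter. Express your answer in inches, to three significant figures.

d ≈ 0.821 in

L_e = K·L = 0.5 × 12.4 = 6.200 in
Required I = P_cr·L_e²/(π²E) = 6.000×10^4 × 6.200² / (π² × 1.05×10^7) = 2.226×10^-2 in⁴
Solid circle: I = πd⁴/64  ⇒  d = (64I/π)^(1/4) = (64×2.226×10^-2/π)^(1/4) = 0.821 in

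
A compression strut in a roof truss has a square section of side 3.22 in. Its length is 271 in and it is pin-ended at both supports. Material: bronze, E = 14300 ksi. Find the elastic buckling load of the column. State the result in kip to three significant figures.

P_cr ≈ 17.2 kip

I = a⁴/12 = 3.22⁴/12 = 8.959 in⁴
Effective length L_e = K·L = 1 × 271 = 271.0 in
P_cr = π²EI / L_e² = π² × 14300×10³ × 8.959 / 271.0² = 1.722×10^4 lb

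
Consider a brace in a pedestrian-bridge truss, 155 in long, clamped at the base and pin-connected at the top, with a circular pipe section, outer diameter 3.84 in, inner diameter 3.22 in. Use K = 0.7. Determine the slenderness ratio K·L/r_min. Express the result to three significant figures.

λ ≈ 86.6

d_o = 3.84 in, d_i = 3.22 in
I = π(d_o⁴ − d_i⁴)/64 = π(3.84⁴ − 3.220⁴)/64 = 5.396 in⁴
A = 3.438 in²;  r_min = √(I/A) = √(5.396/3.438) = 1.253 in
L_e = K·L = 0.7 × 155 = 108.5 in
λ = L_e / r_min = 108.50 / 1.253 = 86.6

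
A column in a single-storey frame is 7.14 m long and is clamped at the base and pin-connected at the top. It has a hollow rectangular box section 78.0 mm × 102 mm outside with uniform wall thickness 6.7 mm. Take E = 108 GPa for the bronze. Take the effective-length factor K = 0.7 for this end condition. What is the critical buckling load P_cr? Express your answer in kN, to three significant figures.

P_cr ≈ 87.2 kN

Inner dimensions: h_i = 102 − 2×6.7 = 88.60 mm, b_i = 78.0 − 2×6.7 = 64.60 mm
Weak-axis I_min = (h_o·b_o³ − h_i·b_i³)/12 with b_o = 78.0, b_i = 64.60 mm (shorter outer/inner sides).
I_min = (102×78.0³ − 88.60×64.60³)/12 = 2.043×10^6 mm⁴
I = 2.043×10^6 mm⁴ = 2.043×10^-6 m⁴
Effective length L_e = K·L = 0.7 × 7.14 = 4.998 m
P_cr = π²EI / L_e² = π² × 108×10⁹ × 2.043×10^-6 / 4.998² = 8.719×10^4 N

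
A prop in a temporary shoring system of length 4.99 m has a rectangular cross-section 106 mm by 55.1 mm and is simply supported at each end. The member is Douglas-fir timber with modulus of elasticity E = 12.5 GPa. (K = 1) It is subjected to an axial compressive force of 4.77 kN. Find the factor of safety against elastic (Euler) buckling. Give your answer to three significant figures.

Buckling occurs about the weak axis: I_min = h·b³/12 with b = 55.1 mm (the shorter side).
I_min = 106×55.1³/12 = 1.478×10^6 mm⁴
I = 1.478×10^6 mm⁴ = 1.478×10^-6 m⁴
Effective length L_e = K·L = 1 × 4.99 = 4.990 m
P_cr = π²EI / L_e² = π² × 12.5×10⁹ × 1.478×10^-6 / 4.990² = 7.321×10^3 N
Factor of safety n = P_cr / P = 7.3213 / 4.77 = 1.53

n ≈ 1.53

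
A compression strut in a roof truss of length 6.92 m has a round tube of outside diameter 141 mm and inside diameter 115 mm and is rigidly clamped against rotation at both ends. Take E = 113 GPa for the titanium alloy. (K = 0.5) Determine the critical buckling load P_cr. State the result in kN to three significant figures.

d_o = 141 mm, d_i = 115 mm
I = π(d_o⁴ − d_i⁴)/64 = π(141⁴ − 115.0⁴)/64 = 1.082×10^7 mm⁴
I = 1.082×10^7 mm⁴ = 1.082×10^-5 m⁴
Effective length L_e = K·L = 0.5 × 6.92 = 3.460 m
P_cr = π²EI / L_e² = π² × 113×10⁹ × 1.082×10^-5 / 3.460² = 1.008×10^6 N

P_cr ≈ 1010 kN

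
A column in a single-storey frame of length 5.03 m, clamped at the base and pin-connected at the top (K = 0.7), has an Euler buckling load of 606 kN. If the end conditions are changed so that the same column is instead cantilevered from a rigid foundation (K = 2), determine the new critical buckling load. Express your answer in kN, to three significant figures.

P_cr ≈ 74.2 kN

P_cr ∝ 1/K², so P_cr,new = P_cr,old × (K_old/K_new)² = 606 × (0.7/2)²
= 606 × 0.1225 = 74.2 kN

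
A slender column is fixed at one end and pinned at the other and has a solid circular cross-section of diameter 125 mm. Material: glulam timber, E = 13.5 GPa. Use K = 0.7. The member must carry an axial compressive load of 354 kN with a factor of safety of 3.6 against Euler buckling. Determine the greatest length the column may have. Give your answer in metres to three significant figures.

L_max ≈ 1.60 m

I = πd⁴/64 = π×125⁴/64 = 1.198×10^7 mm⁴
I = 1.198×10^-5 m⁴
Required critical load P_cr = n·P = 3.6 × 354 = 1274 kN = 1.274×10^6 N
From P_cr = π²EI/(K·L)²:  L = (1/K)·√(π²EI/P_cr) = (1/0.7)·√(π²×1.35×10^10×1.198×10^-5/1.274×10^6)
L = 1.60 m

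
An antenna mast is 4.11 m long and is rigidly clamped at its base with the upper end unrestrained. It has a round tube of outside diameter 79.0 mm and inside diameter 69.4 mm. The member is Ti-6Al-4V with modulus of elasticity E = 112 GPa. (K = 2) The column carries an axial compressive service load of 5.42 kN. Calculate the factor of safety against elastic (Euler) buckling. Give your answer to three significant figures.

d_o = 79.0 mm, d_i = 69.4 mm
I = π(d_o⁴ − d_i⁴)/64 = π(79.0⁴ − 69.40⁴)/64 = 7.733×10^5 mm⁴
I = 7.733×10^5 mm⁴ = 7.733×10^-7 m⁴
Effective length L_e = K·L = 2 × 4.11 = 8.220 m
P_cr = π²EI / L_e² = π² × 112×10⁹ × 7.733×10^-7 / 8.220² = 1.265×10^4 N
Factor of safety n = P_cr / P = 12.650 / 5.42 = 2.33

n ≈ 2.33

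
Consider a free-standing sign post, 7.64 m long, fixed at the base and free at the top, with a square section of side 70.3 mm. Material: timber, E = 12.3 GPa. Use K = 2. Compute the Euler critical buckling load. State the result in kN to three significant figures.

I = a⁴/12 = 70.3⁴/12 = 2.035×10^6 mm⁴
I = 2.035×10^6 mm⁴ = 2.035×10^-6 m⁴
Effective length L_e = K·L = 2 × 7.64 = 15.28 m
P_cr = π²EI / L_e² = π² × 12.3×10⁹ × 2.035×10^-6 / 15.28² = 1.058×10^3 N

P_cr ≈ 1.06 kN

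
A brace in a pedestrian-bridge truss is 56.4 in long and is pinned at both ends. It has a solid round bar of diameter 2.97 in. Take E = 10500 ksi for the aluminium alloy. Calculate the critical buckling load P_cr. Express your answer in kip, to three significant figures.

P_cr ≈ 124 kip

I = πd⁴/64 = π×2.97⁴/64 = 3.819 in⁴
Effective length L_e = K·L = 1 × 56.4 = 56.40 in
P_cr = π²EI / L_e² = π² × 10500×10³ × 3.819 / 56.40² = 1.244×10^5 lb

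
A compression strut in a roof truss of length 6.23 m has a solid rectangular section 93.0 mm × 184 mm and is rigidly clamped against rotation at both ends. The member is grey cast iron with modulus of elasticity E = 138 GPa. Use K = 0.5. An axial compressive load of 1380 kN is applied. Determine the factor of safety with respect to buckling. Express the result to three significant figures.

Buckling occurs about the weak axis: I_min = h·b³/12 with b = 93.0 mm (the shorter side).
I_min = 184×93.0³/12 = 1.233×10^7 mm⁴
I = 1.233×10^7 mm⁴ = 1.233×10^-5 m⁴
Effective length L_e = K·L = 0.5 × 6.23 = 3.115 m
P_cr = π²EI / L_e² = π² × 138×10⁹ × 1.233×10^-5 / 3.115² = 1.731×10^6 N
Factor of safety n = P_cr / P = 1731.2 / 1380 = 1.25

n ≈ 1.25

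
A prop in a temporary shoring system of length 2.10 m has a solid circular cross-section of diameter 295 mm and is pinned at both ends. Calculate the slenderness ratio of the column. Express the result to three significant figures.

λ ≈ 28.5

I = πd⁴/64 = π×295⁴/64 = 3.718×10^8 mm⁴
A = 6.835×10^4 mm²;  r_min = √(I/A) = √(3.718×10^8/6.835×10^4) = 73.75 mm
L_e = K·L = 1 × 2.10 m = 2.100 m = 2100.0 mm
λ = L_e / r_min = 2100.0 / 73.75 = 28.5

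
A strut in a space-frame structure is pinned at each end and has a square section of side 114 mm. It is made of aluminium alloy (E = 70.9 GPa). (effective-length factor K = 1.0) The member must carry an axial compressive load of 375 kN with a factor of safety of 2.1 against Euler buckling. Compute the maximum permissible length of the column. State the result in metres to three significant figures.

I = a⁴/12 = 114⁴/12 = 1.407×10^7 mm⁴
I = 1.407×10^-5 m⁴
Required critical load P_cr = n·P = 2.1 × 375 = 787.5 kN = 7.875×10^5 N
From P_cr = π²EI/(K·L)²:  L = (1/K)·√(π²EI/P_cr) = (1/1)·√(π²×7.09×10^10×1.407×10^-5/7.875×10^5)
L = 3.54 m

L_max ≈ 3.54 m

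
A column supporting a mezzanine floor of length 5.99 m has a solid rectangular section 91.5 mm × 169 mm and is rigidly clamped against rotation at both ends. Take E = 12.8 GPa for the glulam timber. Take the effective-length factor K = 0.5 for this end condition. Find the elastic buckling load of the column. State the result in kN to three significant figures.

Buckling occurs about the weak axis: I_min = h·b³/12 with b = 91.5 mm (the shorter side).
I_min = 169×91.5³/12 = 1.079×10^7 mm⁴
I = 1.079×10^7 mm⁴ = 1.079×10^-5 m⁴
Effective length L_e = K·L = 0.5 × 5.99 = 2.995 m
P_cr = π²EI / L_e² = π² × 12.8×10⁹ × 1.079×10^-5 / 2.995² = 1.519×10^5 N

P_cr ≈ 152 kN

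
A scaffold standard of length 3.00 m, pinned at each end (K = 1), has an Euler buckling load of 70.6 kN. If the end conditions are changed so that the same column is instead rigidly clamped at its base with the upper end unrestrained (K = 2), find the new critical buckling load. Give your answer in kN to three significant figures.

P_cr ≈ 17.6 kN

P_cr ∝ 1/K², so P_cr,new = P_cr,old × (K_old/K_new)² = 70.6 × (1/2)²
= 70.6 × 0.2500 = 17.6 kN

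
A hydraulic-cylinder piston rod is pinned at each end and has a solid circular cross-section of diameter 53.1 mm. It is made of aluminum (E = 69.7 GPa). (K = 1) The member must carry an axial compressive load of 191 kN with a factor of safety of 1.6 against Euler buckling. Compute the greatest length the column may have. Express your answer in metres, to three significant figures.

L_max ≈ 0.937 m

I = πd⁴/64 = π×53.1⁴/64 = 3.903×10^5 mm⁴
I = 3.903×10^-7 m⁴
Required critical load P_cr = n·P = 1.6 × 191 = 305.6 kN = 3.056×10^5 N
From P_cr = π²EI/(K·L)²:  L = (1/K)·√(π²EI/P_cr) = (1/1)·√(π²×6.97×10^10×3.903×10^-7/3.056×10^5)
L = 0.937 m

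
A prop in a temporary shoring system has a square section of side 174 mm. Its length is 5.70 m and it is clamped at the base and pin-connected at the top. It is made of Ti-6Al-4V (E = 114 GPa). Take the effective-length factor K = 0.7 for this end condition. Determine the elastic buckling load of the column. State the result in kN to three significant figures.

I = a⁴/12 = 174⁴/12 = 7.639×10^7 mm⁴
I = 7.639×10^7 mm⁴ = 7.639×10^-5 m⁴
Effective length L_e = K·L = 0.7 × 5.70 = 3.990 m
P_cr = π²EI / L_e² = π² × 114×10⁹ × 7.639×10^-5 / 3.990² = 5.399×10^6 N

P_cr ≈ 5400 kN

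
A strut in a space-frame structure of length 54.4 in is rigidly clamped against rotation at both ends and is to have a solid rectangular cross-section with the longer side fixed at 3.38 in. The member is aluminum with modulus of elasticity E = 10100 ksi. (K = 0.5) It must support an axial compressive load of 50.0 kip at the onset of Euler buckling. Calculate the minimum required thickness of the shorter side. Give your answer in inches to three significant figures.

L_e = K·L = 0.5 × 54.4 = 27.20 in
Required I = P_cr·L_e²/(π²E) = 5.000×10^4 × 27.20² / (π² × 1.01×10^7) = 0.3711 in⁴
Rectangle, weak axis: I_min = h·b³/12 with h = 3.38 in fixed  ⇒  b = (12I/h)^(1/3) = 1.10 in

b ≈ 1.10 in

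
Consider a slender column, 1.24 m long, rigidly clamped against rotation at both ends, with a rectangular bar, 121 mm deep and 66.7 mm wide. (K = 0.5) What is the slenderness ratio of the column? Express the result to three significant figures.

For a rectangle r_min = b/√12 = 66.7/√12 = 19.25 mm
L_e = K·L = 0.5 × 1.24 m = 0.6200 m = 620.00 mm
λ = L_e / r_min = 620.00 / 19.25 = 32.2

λ ≈ 32.2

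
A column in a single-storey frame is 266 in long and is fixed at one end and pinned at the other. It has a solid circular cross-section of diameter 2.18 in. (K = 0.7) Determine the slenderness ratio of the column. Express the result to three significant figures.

λ ≈ 342

For a solid circle r = d/4 = 2.18/4 = 0.5450 in
L_e = K·L = 0.7 × 266 = 186.2 in
λ = L_e / r_min = 186.20 / 0.5450 = 342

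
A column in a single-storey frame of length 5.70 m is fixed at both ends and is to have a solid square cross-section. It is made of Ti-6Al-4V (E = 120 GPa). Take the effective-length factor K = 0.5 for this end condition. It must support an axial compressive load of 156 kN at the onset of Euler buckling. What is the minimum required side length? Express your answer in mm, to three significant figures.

L_e = K·L = 0.5 × 5.70 = 2.850 m
Required I = P_cr·L_e²/(π²E) = 1.560×10^5 × 2.850² / (π² × 1.20×10^11) = 1.070×10^-6 m⁴
I_req = 1.070×10^6 mm⁴
Solid square: I = a⁴/12  ⇒  a = (12I)^(1/4) = (12×1.070×10^6)^(1/4) = 59.9 mm

a ≈ 59.9 mm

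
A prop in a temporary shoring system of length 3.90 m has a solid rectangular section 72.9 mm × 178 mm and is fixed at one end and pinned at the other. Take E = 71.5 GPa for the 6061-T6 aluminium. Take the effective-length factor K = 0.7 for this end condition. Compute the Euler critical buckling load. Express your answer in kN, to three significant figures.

Buckling occurs about the weak axis: I_min = h·b³/12 with b = 72.9 mm (the shorter side).
I_min = 178×72.9³/12 = 5.747×10^6 mm⁴
I = 5.747×10^6 mm⁴ = 5.747×10^-6 m⁴
Effective length L_e = K·L = 0.7 × 3.90 = 2.730 m
P_cr = π²EI / L_e² = π² × 71.5×10⁹ × 5.747×10^-6 / 2.730² = 5.441×10^5 N

P_cr ≈ 544 kN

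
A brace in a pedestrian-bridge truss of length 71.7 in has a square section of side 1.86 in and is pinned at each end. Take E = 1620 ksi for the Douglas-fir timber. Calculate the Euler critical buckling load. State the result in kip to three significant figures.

I = a⁴/12 = 1.86⁴/12 = 0.9974 in⁴
Effective length L_e = K·L = 1 × 71.7 = 71.70 in
P_cr = π²EI / L_e² = π² × 1620×10³ × 0.9974 / 71.70² = 3.102×10^3 lb

P_cr ≈ 3.10 kip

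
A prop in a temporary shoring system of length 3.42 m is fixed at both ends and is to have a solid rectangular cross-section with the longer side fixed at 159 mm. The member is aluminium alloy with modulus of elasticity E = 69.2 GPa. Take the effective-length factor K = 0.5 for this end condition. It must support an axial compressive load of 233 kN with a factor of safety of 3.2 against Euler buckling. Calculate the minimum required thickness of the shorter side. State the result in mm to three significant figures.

Required P_cr = n·P = 3.2 × 233 = 745.6 kN
L_e = K·L = 0.5 × 3.42 = 1.710 m
Required I = P_cr·L_e²/(π²E) = 7.456×10^5 × 1.710² / (π² × 6.92×10^10) = 3.192×10^-6 m⁴
I_req = 3.192×10^6 mm⁴
Rectangle, weak axis: I_min = h·b³/12 with h = 159 mm fixed  ⇒  b = (12I/h)^(1/3) = 62.2 mm

b ≈ 62.2 mm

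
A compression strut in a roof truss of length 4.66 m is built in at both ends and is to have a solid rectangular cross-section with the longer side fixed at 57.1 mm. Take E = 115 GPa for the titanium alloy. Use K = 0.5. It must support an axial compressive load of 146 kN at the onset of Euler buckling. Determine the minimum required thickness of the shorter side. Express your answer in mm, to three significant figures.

b ≈ 52.7 mm

L_e = K·L = 0.5 × 4.66 = 2.330 m
Required I = P_cr·L_e²/(π²E) = 1.460×10^5 × 2.330² / (π² × 1.15×10^11) = 6.983×10^-7 m⁴
I_req = 6.983×10^5 mm⁴
Rectangle, weak axis: I_min = h·b³/12 with h = 57.1 mm fixed  ⇒  b = (12I/h)^(1/3) = 52.7 mm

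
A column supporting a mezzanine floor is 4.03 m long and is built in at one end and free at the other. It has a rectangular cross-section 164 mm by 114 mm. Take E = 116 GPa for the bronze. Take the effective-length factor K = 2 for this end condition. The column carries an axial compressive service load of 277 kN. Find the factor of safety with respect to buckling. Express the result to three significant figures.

n ≈ 1.29

Buckling occurs about the weak axis: I_min = h·b³/12 with b = 114 mm (the shorter side).
I_min = 164×114³/12 = 2.025×10^7 mm⁴
I = 2.025×10^7 mm⁴ = 2.025×10^-5 m⁴
Effective length L_e = K·L = 2 × 4.03 = 8.060 m
P_cr = π²EI / L_e² = π² × 116×10⁹ × 2.025×10^-5 / 8.060² = 3.568×10^5 N
Factor of safety n = P_cr / P = 356.83 / 277 = 1.29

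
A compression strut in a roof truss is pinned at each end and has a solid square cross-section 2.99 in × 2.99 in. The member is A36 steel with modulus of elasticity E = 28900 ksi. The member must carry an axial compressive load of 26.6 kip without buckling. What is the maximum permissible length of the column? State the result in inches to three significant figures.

L_max ≈ 267 in

I = a⁴/12 = 2.99⁴/12 = 6.660 in⁴
At the buckling limit P_cr = P = 2.660×10^4 lb
From P_cr = π²EI/(K·L)²:  L = (1/K)·√(π²EI/P_cr) = (1/1)·√(π²×2.89×10^7×6.660/2.660×10^4)
L = 267 in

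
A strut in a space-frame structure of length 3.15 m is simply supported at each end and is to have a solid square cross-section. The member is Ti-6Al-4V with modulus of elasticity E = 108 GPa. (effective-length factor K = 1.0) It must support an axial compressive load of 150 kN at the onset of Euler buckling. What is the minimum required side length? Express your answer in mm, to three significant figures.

L_e = K·L = 1 × 3.15 = 3.150 m
Required I = P_cr·L_e²/(π²E) = 1.500×10^5 × 3.150² / (π² × 1.08×10^11) = 1.396×10^-6 m⁴
I_req = 1.396×10^6 mm⁴
Solid square: I = a⁴/12  ⇒  a = (12I)^(1/4) = (12×1.396×10^6)^(1/4) = 64.0 mm

a ≈ 64.0 mm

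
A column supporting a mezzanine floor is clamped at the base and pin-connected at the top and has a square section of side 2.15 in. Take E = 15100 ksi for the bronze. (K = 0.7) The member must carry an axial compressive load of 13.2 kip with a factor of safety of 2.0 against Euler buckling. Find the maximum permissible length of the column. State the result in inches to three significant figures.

I = a⁴/12 = 2.15⁴/12 = 1.781 in⁴
Required critical load P_cr = n·P = 2.0 × 13.2 = 26.40 kip = 2.640×10^4 lb
From P_cr = π²EI/(K·L)²:  L = (1/K)·√(π²EI/P_cr) = (1/0.7)·√(π²×1.51×10^7×1.781/2.640×10^4)
L = 143 in

L_max ≈ 143 in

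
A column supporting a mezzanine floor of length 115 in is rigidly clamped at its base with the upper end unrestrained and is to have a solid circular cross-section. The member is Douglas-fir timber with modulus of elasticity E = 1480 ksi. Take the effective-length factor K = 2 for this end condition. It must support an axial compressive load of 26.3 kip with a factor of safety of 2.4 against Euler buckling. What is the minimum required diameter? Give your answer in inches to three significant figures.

Required P_cr = n·P = 2.4 × 26.3 = 63.12 kip
L_e = K·L = 2 × 115 = 230.0 in
Required I = P_cr·L_e²/(π²E) = 6.312×10^4 × 230.0² / (π² × 1.48×10^6) = 228.6 in⁴
Solid circle: I = πd⁴/64  ⇒  d = (64I/π)^(1/4) = (64×228.6/π)^(1/4) = 8.26 in

d ≈ 8.26 in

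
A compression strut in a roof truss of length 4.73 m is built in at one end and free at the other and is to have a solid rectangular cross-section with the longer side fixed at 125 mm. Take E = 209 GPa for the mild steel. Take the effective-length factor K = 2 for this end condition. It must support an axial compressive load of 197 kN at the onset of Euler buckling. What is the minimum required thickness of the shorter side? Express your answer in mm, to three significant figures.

L_e = K·L = 2 × 4.73 = 9.460 m
Required I = P_cr·L_e²/(π²E) = 1.970×10^5 × 9.460² / (π² × 2.09×10^11) = 8.547×10^-6 m⁴
I_req = 8.547×10^6 mm⁴
Rectangle, weak axis: I_min = h·b³/12 with h = 125 mm fixed  ⇒  b = (12I/h)^(1/3) = 93.6 mm

b ≈ 93.6 mm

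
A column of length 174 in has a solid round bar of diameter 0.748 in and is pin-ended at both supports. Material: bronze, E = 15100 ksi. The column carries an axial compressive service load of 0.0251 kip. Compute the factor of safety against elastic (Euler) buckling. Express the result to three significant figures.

I = πd⁴/64 = π×0.748⁴/64 = 1.537×10^-2 in⁴
Effective length L_e = K·L = 1 × 174 = 174.0 in
P_cr = π²EI / L_e² = π² × 15100×10³ × 1.537×10^-2 / 174.0² = 75.64 lb
Factor of safety n = P_cr / P = 0.075641 / 0.0251 = 3.01

n ≈ 3.01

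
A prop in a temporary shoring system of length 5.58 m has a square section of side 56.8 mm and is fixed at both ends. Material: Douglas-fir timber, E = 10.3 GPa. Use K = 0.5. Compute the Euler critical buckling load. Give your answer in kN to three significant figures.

P_cr ≈ 11.3 kN

I = a⁴/12 = 56.8⁴/12 = 8.674×10^5 mm⁴
I = 8.674×10^5 mm⁴ = 8.674×10^-7 m⁴
Effective length L_e = K·L = 0.5 × 5.58 = 2.790 m
P_cr = π²EI / L_e² = π² × 10.3×10⁹ × 8.674×10^-7 / 2.790² = 1.133×10^4 N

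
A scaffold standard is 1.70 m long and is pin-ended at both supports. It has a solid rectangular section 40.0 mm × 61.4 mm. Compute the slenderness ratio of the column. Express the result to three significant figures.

λ ≈ 147

Buckling occurs about the weak axis: I_min = h·b³/12 with b = 40.0 mm (the shorter side).
I_min = 61.4×40.0³/12 = 3.275×10^5 mm⁴
A = 2.456×10^3 mm²;  r_min = √(I/A) = √(3.275×10^5/2.456×10^3) = 11.55 mm
L_e = K·L = 1 × 1.70 m = 1.700 m = 1700.0 mm
λ = L_e / r_min = 1700.0 / 11.55 = 147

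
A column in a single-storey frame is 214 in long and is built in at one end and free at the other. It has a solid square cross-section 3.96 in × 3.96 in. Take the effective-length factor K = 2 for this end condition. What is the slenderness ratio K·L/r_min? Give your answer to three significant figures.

λ ≈ 374

For a square r = a/√12 = 3.96/√12 = 1.143 in
L_e = K·L = 2 × 214 = 428.0 in
λ = L_e / r_min = 428.00 / 1.143 = 374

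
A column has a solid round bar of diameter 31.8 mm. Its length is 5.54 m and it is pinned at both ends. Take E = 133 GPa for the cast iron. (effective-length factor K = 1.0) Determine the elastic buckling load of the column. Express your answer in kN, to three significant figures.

I = πd⁴/64 = π×31.8⁴/64 = 5.020×10^4 mm⁴
I = 5.020×10^4 mm⁴ = 5.020×10^-8 m⁴
Effective length L_e = K·L = 1 × 5.54 = 5.540 m
P_cr = π²EI / L_e² = π² × 133×10⁹ × 5.020×10^-8 / 5.540² = 2.147×10^3 N

P_cr ≈ 2.15 kN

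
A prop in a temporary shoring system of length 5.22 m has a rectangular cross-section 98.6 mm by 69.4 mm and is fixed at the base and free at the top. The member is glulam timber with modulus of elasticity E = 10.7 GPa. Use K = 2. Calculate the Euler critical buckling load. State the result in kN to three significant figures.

P_cr ≈ 2.66 kN

Buckling occurs about the weak axis: I_min = h·b³/12 with b = 69.4 mm (the shorter side).
I_min = 98.6×69.4³/12 = 2.746×10^6 mm⁴
I = 2.746×10^6 mm⁴ = 2.746×10^-6 m⁴
Effective length L_e = K·L = 2 × 5.22 = 10.44 m
P_cr = π²EI / L_e² = π² × 10.7×10⁹ × 2.746×10^-6 / 10.44² = 2.661×10^3 N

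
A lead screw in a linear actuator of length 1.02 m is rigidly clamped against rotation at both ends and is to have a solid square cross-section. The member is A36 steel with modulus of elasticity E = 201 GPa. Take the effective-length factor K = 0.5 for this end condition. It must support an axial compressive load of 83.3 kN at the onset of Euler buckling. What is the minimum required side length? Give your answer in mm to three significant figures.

a ≈ 19.0 mm

L_e = K·L = 0.5 × 1.02 = 0.5100 m
Required I = P_cr·L_e²/(π²E) = 8.330×10^4 × 0.5100² / (π² × 2.01×10^11) = 1.092×10^-8 m⁴
I_req = 1.092×10^4 mm⁴
Solid square: I = a⁴/12  ⇒  a = (12I)^(1/4) = (12×1.092×10^4)^(1/4) = 19.0 mm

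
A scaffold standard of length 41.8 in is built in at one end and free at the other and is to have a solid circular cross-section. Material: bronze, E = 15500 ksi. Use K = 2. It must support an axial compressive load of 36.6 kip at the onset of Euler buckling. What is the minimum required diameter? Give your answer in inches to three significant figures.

d ≈ 2.42 in

L_e = K·L = 2 × 41.8 = 83.60 in
Required I = P_cr·L_e²/(π²E) = 3.660×10^4 × 83.60² / (π² × 1.55×10^7) = 1.672 in⁴
Solid circle: I = πd⁴/64  ⇒  d = (64I/π)^(1/4) = (64×1.672/π)^(1/4) = 2.42 in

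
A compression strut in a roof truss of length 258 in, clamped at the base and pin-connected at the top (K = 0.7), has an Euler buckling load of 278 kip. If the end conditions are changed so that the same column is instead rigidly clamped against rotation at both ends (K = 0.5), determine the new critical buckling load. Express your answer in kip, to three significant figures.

P_cr ∝ 1/K², so P_cr,new = P_cr,old × (K_old/K_new)² = 278 × (0.7/0.5)²
= 278 × 1.960 = 545 kip

P_cr ≈ 545 kip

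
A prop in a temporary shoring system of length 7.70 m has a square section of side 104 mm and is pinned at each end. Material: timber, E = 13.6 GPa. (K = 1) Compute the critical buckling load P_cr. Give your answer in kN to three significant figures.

I = a⁴/12 = 104⁴/12 = 9.749×10^6 mm⁴
I = 9.749×10^6 mm⁴ = 9.749×10^-6 m⁴
Effective length L_e = K·L = 1 × 7.70 = 7.700 m
P_cr = π²EI / L_e² = π² × 13.6×10⁹ × 9.749×10^-6 / 7.700² = 2.207×10^4 N

P_cr ≈ 22.1 kN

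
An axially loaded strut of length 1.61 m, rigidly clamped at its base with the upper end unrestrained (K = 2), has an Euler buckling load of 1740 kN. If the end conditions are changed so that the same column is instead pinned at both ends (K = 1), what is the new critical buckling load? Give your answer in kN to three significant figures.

P_cr ∝ 1/K², so P_cr,new = P_cr,old × (K_old/K_new)² = 1740 × (2/1)²
= 1740 × 4.000 = 6960 kN

P_cr ≈ 6960 kN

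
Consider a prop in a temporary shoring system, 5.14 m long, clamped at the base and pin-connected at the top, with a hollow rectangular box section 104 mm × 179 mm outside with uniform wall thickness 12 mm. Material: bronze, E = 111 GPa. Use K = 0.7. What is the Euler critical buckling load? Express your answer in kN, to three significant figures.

Inner dimensions: h_i = 179 − 2×12 = 155.0 mm, b_i = 104 − 2×12 = 80.00 mm
Weak-axis I_min = (h_o·b_o³ − h_i·b_i³)/12 with b_o = 104, b_i = 80.00 mm (shorter outer/inner sides).
I_min = (179×104³ − 155.0×80.00³)/12 = 1.017×10^7 mm⁴
I = 1.017×10^7 mm⁴ = 1.017×10^-5 m⁴
Effective length L_e = K·L = 0.7 × 5.14 = 3.598 m
P_cr = π²EI / L_e² = π² × 111×10⁹ × 1.017×10^-5 / 3.598² = 8.603×10^5 N

P_cr ≈ 860 kN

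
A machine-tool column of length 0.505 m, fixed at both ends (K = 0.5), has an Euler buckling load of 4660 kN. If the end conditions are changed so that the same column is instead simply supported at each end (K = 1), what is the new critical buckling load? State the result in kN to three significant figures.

P_cr ≈ 1160 kN

P_cr ∝ 1/K², so P_cr,new = P_cr,old × (K_old/K_new)² = 4660 × (0.5/1)²
= 4660 × 0.2500 = 1160 kN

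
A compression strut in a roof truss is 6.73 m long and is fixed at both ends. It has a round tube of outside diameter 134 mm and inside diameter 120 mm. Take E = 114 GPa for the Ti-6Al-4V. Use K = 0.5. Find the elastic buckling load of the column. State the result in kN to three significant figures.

P_cr ≈ 561 kN

d_o = 134 mm, d_i = 120 mm
I = π(d_o⁴ − d_i⁴)/64 = π(134⁴ − 120.0⁴)/64 = 5.648×10^6 mm⁴
I = 5.648×10^6 mm⁴ = 5.648×10^-6 m⁴
Effective length L_e = K·L = 0.5 × 6.73 = 3.365 m
P_cr = π²EI / L_e² = π² × 114×10⁹ × 5.648×10^-6 / 3.365² = 5.612×10^5 N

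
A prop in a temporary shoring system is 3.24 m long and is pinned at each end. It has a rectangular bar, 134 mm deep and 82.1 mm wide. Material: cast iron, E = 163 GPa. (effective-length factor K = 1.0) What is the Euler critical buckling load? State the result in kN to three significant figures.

Buckling occurs about the weak axis: I_min = h·b³/12 with b = 82.1 mm (the shorter side).
I_min = 134×82.1³/12 = 6.179×10^6 mm⁴
I = 6.179×10^6 mm⁴ = 6.179×10^-6 m⁴
Effective length L_e = K·L = 1 × 3.24 = 3.240 m
P_cr = π²EI / L_e² = π² × 163×10⁹ × 6.179×10^-6 / 3.240² = 9.470×10^5 N

P_cr ≈ 947 kN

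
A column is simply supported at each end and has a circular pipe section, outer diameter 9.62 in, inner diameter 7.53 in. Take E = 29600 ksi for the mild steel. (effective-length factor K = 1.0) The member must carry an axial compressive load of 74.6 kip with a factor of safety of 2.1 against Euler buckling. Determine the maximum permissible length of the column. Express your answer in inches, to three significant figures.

L_max ≈ 700 in

d_o = 9.62 in, d_i = 7.53 in
I = π(d_o⁴ − d_i⁴)/64 = π(9.62⁴ − 7.530⁴)/64 = 262.6 in⁴
Required critical load P_cr = n·P = 2.1 × 74.6 = 156.7 kip = 1.567×10^5 lb
From P_cr = π²EI/(K·L)²:  L = (1/K)·√(π²EI/P_cr) = (1/1)·√(π²×2.96×10^7×262.6/1.567×10^5)
L = 700 in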